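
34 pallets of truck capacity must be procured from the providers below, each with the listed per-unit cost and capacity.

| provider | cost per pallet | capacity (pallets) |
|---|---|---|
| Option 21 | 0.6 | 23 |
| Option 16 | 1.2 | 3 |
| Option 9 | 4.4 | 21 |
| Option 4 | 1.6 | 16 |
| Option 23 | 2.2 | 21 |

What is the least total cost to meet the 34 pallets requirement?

30.2

Use providers in increasing cost order.
Take 23 from Option 21 at 0.6 — need 11 more.
Option 16 at 1.2: take all 3 pallets — 8 still needed.
Take 8 from Option 4 at 1.6 to finish.
Option 23, Option 9: unused.
Cost = 23×0.6 + 3×1.2 + 8×1.6 = 30.2.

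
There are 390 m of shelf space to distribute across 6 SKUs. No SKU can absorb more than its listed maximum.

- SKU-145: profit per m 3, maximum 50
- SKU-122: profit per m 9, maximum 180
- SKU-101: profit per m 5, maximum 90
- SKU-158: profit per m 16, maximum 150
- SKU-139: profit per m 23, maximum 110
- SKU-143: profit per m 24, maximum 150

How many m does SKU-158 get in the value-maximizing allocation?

130

Order the SKUs by profit per m: SKU-143 24 > SKU-139 23 > SKU-158 16 > SKU-122 9 > SKU-101 5 > SKU-145 3.
Give SKU-143 150 to hit its cap of 150 ; 240 left.
SKU-139: +110 to 110 (cap) ; 130 left.
Only 130 left; SKU-158 takes them to reach 130.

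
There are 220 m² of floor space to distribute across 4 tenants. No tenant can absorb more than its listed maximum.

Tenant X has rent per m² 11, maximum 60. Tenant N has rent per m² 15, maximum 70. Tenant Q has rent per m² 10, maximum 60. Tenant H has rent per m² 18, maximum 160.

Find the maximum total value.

3780

Order the tenants by rent per m²: Tenant H 18 > Tenant N 15 > Tenant X 11 > Tenant Q 10.
Tenant H: +160 to 160 (cap) → 60 left.
Only 60 left; Tenant N takes them to reach 60.
Total = 15×60 + 18×160 = 3780.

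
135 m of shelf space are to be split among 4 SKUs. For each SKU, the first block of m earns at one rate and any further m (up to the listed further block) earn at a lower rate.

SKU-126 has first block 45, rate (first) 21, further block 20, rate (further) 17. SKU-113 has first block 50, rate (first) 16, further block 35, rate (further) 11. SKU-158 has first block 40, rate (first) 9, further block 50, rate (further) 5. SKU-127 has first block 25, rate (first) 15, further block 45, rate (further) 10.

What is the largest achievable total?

Treat each block as its own option and order by rate: SKU-126/tier1 21 > SKU-126/tier2 17 > SKU-113/tier1 16 > SKU-127/tier1 15 > SKU-113/tier2 11 > SKU-127/tier2 10 > SKU-158/tier1 9 > SKU-158/tier2 5.
Fill SKU-126 tier1 block (45 at 21) → 90 left.
Fill SKU-126 tier2 block (20 at 17) → 70 left.
SKU-113/tier1 (16): +50 → 20 left.
SKU-127/tier1: +20 of 25 at 15; pool empty.
Total = 21×45 + 17×20 + 16×50 + 15×20 = 2385.

2385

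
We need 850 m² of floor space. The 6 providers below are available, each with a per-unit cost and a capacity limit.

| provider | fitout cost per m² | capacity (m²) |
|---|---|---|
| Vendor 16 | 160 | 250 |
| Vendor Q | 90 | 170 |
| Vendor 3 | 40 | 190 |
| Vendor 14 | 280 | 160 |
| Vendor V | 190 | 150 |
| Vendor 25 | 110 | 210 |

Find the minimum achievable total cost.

Fill from the cheapest provider first.
Vendor 3 (40): use full 190 — 660 m² to go.
Vendor Q at 90: take all 170 m² — 490 still needed.
Vendor 25 (110): use full 210 — 280 m² to go.
Take 250 from Vendor 16 at 160 — need 30 more.
Vendor V (190): take the remaining 30 — done.
Vendor 14: unused.
Cost = 190×40 + 170×90 + 210×110 + 250×160 + 30×190 = 91700.

91700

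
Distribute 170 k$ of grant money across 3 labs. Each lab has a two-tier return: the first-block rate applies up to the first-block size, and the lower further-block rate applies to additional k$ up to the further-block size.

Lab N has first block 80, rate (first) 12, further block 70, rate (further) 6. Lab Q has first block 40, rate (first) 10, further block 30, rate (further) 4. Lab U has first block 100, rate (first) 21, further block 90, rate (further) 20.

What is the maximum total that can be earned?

Order all 6 blocks by rate: Lab U/tier1 21 > Lab U/tier2 20 > Lab N/tier1 12 > Lab Q/tier1 10 > Lab N/tier2 6 > Lab Q/tier2 4.
Lab U/tier1 (21): +100 → 70 left.
Lab U tier2 at 20: only 70 left, fill 70.
Total = 21×100 + 20×70 = 3500.

3500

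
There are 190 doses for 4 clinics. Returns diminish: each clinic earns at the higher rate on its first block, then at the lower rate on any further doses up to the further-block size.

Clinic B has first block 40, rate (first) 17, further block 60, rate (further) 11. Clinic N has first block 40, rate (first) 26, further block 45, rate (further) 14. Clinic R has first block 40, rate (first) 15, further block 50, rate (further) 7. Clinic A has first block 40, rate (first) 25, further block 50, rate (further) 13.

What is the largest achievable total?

3740

Rank every tier by rate: Clinic N/T1 26 > Clinic A/T1 25 > Clinic B/T1 17 > Clinic R/T1 15 > Clinic N/T2 14 > Clinic A/T2 13 > Clinic B/T2 11 > Clinic R/T2 7.
Fill Clinic N T1 block (40 at 26) ; 150 left.
Fill Clinic A T1 block (40 at 25) ; 110 left.
Fill Clinic B T1 block (40 at 17) ; 70 left.
Clinic R/T1 (15): +40 ; 30 left.
Clinic N T2 at 14: only 30 left, fill 30.
Total = 26×40 + 25×40 + 17×40 + 15×40 + 14×30 = 3740.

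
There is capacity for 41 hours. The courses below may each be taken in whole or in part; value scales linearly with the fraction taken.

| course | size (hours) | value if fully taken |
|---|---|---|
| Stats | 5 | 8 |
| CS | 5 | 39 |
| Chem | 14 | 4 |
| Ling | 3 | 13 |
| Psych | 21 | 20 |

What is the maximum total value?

82

Best value per unit of size first: CS 39/5≈7.8, Ling 13/3≈4.33, Stats 8/5≈1.6, Psych 20/21≈0.952, Chem 4/14≈0.286.
CS: take in full, 5 hours for value 39 ; 36 left.
Ling: take in full, 3 hours for value 13 ; 33 left.
Stats: take in full, 5 hours for value 8 ; 28 left.
All 21 hours of Psych fit (value 20) ; 7 remain.
Only 7 hours remain; take 7/14 of Chem for value 4×7/14 = 2.
Total value = 82.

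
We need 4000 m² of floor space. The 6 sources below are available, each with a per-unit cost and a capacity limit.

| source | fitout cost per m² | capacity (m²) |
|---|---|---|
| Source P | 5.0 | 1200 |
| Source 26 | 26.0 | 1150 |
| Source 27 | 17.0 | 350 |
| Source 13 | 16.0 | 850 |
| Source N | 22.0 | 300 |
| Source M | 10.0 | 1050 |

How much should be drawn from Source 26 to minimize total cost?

Cheapest first:
Source P (5.0): use full 1200 → 2800 m² to go.
Source M at 10.0: take all 1050 m² → 1750 still needed.
Source 13 (16.0): use full 850 → 900 m² to go.
Source 27 (17.0): use full 350 → 550 m² to go.
Source N (22.0): use full 300 → 250 m² to go.
Source 26 at 26.0: take 250 of its 1150 → requirement met.

250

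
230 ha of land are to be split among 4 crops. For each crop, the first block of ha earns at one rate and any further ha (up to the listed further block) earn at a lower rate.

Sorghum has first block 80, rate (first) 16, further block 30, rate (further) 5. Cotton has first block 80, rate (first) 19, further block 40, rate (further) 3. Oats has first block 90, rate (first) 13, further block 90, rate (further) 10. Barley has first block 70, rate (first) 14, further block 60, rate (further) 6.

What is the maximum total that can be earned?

3780

Treat each block as its own option and order by rate: Cotton/T1 19 > Sorghum/T1 16 > Barley/T1 14 > Oats/T1 13 > Oats/T2 10 > Barley/T2 6 > Sorghum/T2 5 > Cotton/T2 3.
Fill Cotton T1 block (80 at 19) → 150 left.
Sorghum/T1 (16): +80 → 70 left.
Fill Barley T1 block (70 at 14) → 0 left.
Total = 19×80 + 16×80 + 14×70 = 3780.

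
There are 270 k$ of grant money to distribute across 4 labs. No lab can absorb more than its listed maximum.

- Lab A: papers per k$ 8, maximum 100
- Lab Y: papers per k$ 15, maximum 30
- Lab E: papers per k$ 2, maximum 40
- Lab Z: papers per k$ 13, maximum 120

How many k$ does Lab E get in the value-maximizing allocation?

20

Order the labs by papers per k$: Lab Y 15 > Lab Z 13 > Lab A 8 > Lab E 2.
Lab Y takes 30 to reach its cap of 30 — 240 left.
Give Lab Z 120 to hit its cap of 120 — 120 left.
Lab A: +100 to 100 (cap) — 20 left.
Lab E has room for 40 but only 20 remain, so it gets 20.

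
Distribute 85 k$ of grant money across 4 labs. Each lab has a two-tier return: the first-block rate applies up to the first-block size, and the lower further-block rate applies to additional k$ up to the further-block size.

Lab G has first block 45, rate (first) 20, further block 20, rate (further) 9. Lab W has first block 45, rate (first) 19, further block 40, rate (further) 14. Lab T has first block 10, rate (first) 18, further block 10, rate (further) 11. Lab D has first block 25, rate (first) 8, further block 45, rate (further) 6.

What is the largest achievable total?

1660

Treat each block as its own option and order by rate: Lab G/tier1 20 > Lab W/tier1 19 > Lab T/tier1 18 > Lab W/tier2 14 > Lab T/tier2 11 > Lab G/tier2 9 > Lab D/tier1 8 > Lab D/tier2 6.
Fill Lab G tier1 block (45 at 20) → 40 left.
Lab W tier1 at 19: only 40 left, fill 40.
Total = 20×45 + 19×40 = 1660.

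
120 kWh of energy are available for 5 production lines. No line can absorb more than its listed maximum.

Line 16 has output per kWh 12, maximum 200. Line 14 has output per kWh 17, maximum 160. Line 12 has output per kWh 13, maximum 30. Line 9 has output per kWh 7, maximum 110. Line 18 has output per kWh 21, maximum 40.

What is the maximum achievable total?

Order the production lines by output per kWh: Line 18 21 > Line 14 17 > Line 12 13 > Line 16 12 > Line 9 7.
Line 18: +40 to 40 (cap) ; 80 left.
Line 14 has room for 160 but only 80 remain, so it gets 80.
Total = 17×80 + 21×40 = 2200.

2200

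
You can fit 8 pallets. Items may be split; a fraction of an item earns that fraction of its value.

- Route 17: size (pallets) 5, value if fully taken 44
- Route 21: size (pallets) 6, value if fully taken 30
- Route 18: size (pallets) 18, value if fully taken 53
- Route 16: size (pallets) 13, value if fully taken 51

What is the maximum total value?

Rank by value-to-size ratio: Route 17 44/5≈8.8, Route 21 30/6≈5, Route 16 51/13≈3.92, Route 18 53/18≈2.94.
Take all of Route 17 (5 pallets, value 44) → 3 pallets left.
Only 3 pallets remain; take 3/6 of Route 21 for value 30×3/6 = 15.
Total value = 59.

59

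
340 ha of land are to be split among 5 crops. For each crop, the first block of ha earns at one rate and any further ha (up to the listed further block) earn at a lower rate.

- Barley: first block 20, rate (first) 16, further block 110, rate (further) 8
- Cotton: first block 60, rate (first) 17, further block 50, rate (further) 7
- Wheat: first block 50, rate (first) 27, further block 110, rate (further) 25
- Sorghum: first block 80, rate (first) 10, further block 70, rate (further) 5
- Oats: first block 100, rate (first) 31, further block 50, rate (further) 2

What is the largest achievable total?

8540

Order all 10 blocks by rate: Oats/T1 31 > Wheat/T1 27 > Wheat/T2 25 > Cotton/T1 17 > Barley/T1 16 > Sorghum/T1 10 > Barley/T2 8 > Cotton/T2 7 > Sorghum/T2 5 > Oats/T2 2.
Oats/T1 (31): +100 ; 240 left.
Fill Wheat T1 block (50 at 27) ; 190 left.
Fill Wheat T2 block (110 at 25) ; 80 left.
Cotton T1 at 17: fill all 60 ; 20 left.
Barley T1 at 16: fill all 20 ; 0 left.
Total = 31×100 + 27×50 + 25×110 + 17×60 + 16×20 = 8540.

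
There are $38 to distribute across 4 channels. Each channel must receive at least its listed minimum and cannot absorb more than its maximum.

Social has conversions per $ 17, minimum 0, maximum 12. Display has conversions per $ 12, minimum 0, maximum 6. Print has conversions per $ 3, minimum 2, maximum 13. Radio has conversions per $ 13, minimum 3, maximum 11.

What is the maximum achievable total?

Meeting every minimum uses 0+0+2+3 = 5 $, leaving 33.
Rank by conversions per $: Social 17 > Radio 13 > Display 12 > Print 3.
Give Social 12 more to hit its cap of 12 → 21 left.
Radio takes 8 more to reach its cap of 11 → 13 left.
Give Display 6 more to hit its cap of 6 → 7 left.
Print has room for 11 more but only 7 remain, so it gets 9.
Total = 17×12 + 12×6 + 3×9 + 13×11 = 446.

446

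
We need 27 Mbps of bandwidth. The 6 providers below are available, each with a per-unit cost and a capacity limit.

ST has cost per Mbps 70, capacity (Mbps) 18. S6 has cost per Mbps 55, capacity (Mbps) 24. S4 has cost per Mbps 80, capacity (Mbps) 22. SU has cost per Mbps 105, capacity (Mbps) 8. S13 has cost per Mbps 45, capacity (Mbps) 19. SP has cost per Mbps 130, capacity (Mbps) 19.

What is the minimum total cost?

1295

Fill from the cheapest provider first.
S13 at 45: take all 19 Mbps — 8 still needed.
S6 at 55: take 8 of its 24 — requirement met.
ST, S4, SU, SP: unused.
Cost = 19×45 + 8×55 = 1295.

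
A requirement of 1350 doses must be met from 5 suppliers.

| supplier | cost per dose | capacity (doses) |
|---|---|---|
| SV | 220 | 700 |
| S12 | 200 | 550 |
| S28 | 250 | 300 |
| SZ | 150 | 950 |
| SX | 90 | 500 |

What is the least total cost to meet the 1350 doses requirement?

172500

Use suppliers in increasing cost order.
SX (90): use full 500 → 850 doses to go.
Take 850 from SZ at 150 to finish.
S12, SV, S28: unused.
Cost = 500×90 + 850×150 = 172500.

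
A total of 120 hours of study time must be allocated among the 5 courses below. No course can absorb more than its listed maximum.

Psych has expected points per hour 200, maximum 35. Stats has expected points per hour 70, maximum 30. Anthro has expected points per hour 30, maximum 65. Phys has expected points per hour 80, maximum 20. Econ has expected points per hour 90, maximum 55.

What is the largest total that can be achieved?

14250

Order the courses by expected points per hour: Psych 200 > Econ 90 > Phys 80 > Stats 70 > Anthro 30.
Psych takes 35 to reach its cap of 35 → 85 left.
Econ: +55 to 55 (cap) → 30 left.
Phys takes 20 to reach its cap of 20 → 10 left.
Stats has room for 30 but only 10 remain, so it gets 10.
Total = 200×35 + 70×10 + 80×20 + 90×55 = 14250.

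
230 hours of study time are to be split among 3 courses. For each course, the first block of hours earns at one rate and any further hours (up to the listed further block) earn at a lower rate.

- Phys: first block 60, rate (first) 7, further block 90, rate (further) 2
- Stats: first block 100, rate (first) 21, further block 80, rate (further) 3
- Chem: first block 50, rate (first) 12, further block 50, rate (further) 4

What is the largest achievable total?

Rank every tier by rate: Stats/tier1 21 > Chem/tier1 12 > Phys/tier1 7 > Chem/tier2 4 > Stats/tier2 3 > Phys/tier2 2.
Stats tier1 at 21: fill all 100 → 130 left.
Chem tier1 at 12: fill all 50 → 80 left.
Phys/tier1 (7): +60 → 20 left.
20 remain; put them into Chem tier2 at 4.
Total = 21×100 + 12×50 + 7×60 + 4×20 = 3200.

3200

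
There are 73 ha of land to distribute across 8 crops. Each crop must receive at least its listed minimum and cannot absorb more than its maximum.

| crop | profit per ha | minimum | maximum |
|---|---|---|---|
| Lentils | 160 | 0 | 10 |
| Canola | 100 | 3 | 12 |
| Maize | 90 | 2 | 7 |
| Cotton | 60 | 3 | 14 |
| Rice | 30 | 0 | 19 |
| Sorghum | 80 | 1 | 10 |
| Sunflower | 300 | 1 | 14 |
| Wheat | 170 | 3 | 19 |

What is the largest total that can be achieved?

Meeting every minimum uses 0+3+2+3+0+1+1+3 = 13 ha, leaving 60.
Rank by profit per ha: Sunflower 300 > Wheat 170 > Lentils 160 > Canola 100 > Maize 90 > Sorghum 80 > Cotton 60 > Rice 30.
Sunflower: +13 to 14 (cap) ; 47 left.
Wheat takes 16 more to reach its cap of 19 ; 31 left.
Give Lentils 10 more to hit its cap of 10 ; 21 left.
Canola takes 9 more to reach its cap of 12 ; 12 left.
Maize: +5 to 7 (cap) ; 7 left.
Sorghum: +7 (room for 9) → 8. Pool exhausted.
Total = 160×10 + 100×12 + 90×7 + 60×3 + 80×8 + 300×14 + 170×19 = 11680.

11680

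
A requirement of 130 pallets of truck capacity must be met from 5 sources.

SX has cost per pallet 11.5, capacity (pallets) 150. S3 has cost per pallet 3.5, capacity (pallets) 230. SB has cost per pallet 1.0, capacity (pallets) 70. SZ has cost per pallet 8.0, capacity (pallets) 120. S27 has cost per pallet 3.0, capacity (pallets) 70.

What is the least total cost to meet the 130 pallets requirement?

Fill from the cheapest source first.
Take 70 from SB at 1.0 — need 60 more.
S27 (3.0): take the remaining 60 — done.
S3, SZ, SX: unused.
Cost = 70×1.0 + 60×3.0 = 250.

250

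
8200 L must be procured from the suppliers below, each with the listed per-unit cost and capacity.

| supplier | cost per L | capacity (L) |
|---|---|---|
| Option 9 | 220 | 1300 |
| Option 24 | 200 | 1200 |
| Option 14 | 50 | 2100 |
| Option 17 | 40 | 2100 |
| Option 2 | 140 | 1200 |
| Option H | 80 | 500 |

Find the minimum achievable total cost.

879000

Use suppliers in increasing cost order.
Option 17 at 40: take all 2100 L ; 6100 still needed.
Take 2100 from Option 14 at 50 ; need 4000 more.
Take 500 from Option H at 80 ; need 3500 more.
Option 2 at 140: take all 1200 L ; 2300 still needed.
Take 1200 from Option 24 at 200 ; need 1100 more.
Option 9 (220): take the remaining 1100 ; done.
Cost = 2100×40 + 2100×50 + 500×80 + 1200×140 + 1200×200 + 1100×220 = 879000.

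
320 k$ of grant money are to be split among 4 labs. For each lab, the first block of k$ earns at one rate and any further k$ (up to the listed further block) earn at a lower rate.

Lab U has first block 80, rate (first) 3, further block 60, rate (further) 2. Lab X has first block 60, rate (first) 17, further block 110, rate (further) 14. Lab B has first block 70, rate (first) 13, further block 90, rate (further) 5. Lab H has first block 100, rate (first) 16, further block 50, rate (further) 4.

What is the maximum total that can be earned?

Treat each block as its own option and order by rate: Lab X/T1 17 > Lab H/T1 16 > Lab X/T2 14 > Lab B/T1 13 > Lab B/T2 5 > Lab H/T2 4 > Lab U/T1 3 > Lab U/T2 2.
Lab X T1 at 17: fill all 60 ; 260 left.
Lab H/T1 (16): +100 ; 160 left.
Lab X/T2 (14): +110 ; 50 left.
Lab B T1 at 13: only 50 left, fill 50.
Total = 17×60 + 16×100 + 14×110 + 13×50 = 4810.

4810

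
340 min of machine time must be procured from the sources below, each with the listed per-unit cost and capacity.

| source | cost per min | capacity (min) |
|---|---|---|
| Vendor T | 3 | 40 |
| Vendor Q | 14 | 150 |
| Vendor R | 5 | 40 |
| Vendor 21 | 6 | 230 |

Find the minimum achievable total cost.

Cheapest first:
Vendor T (3): use full 40 — 300 min to go.
Take 40 from Vendor R at 5 — need 260 more.
Vendor 21 (6): use full 230 — 30 min to go.
Vendor Q (14): take the remaining 30 — done.
Cost = 40×3 + 40×5 + 230×6 + 30×14 = 2120.

2120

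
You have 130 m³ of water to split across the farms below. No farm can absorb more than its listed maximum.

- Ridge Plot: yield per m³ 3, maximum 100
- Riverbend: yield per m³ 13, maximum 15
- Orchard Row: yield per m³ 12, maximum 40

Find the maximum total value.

900

Rank by yield per m³: Riverbend 13 > Orchard Row 12 > Ridge Plot 3.
Give Riverbend 15 to hit its cap of 15 ; 115 left.
Orchard Row takes 40 to reach its cap of 40 ; 75 left.
Only 75 left; Ridge Plot takes them to reach 75.
Total = 3×75 + 13×15 + 12×40 = 900.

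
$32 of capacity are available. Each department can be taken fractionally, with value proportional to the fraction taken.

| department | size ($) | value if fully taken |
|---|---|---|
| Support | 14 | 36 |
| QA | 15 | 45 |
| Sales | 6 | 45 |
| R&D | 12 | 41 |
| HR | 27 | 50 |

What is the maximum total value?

128

Sort by value density: Sales 45/6≈7.5, R&D 41/12≈3.42, QA 45/15≈3, Support 36/14≈2.57, HR 50/27≈1.85.
Sales: take in full, 6 $ for value 45 — 26 left.
Take all of R&D (12 $, value 41) — 14 $ left.
14 $ left: a 14/15 share of QA gives 45×14/15 = 42.
Total value = 128.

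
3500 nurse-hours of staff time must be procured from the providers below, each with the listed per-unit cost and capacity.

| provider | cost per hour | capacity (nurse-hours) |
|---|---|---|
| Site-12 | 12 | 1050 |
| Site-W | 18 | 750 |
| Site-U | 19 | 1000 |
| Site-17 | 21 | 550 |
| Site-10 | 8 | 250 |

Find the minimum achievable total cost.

Fill from the cheapest provider first.
Site-10 at 8: take all 250 nurse-hours ; 3250 still needed.
Site-12 at 12: take all 1050 nurse-hours ; 2200 still needed.
Site-W (18): use full 750 ; 1450 nurse-hours to go.
Site-U at 19: take all 1000 nurse-hours ; 450 still needed.
Take 450 from Site-17 at 21 to finish.
Cost = 250×8 + 1050×12 + 750×18 + 1000×19 + 450×21 = 56550.

56550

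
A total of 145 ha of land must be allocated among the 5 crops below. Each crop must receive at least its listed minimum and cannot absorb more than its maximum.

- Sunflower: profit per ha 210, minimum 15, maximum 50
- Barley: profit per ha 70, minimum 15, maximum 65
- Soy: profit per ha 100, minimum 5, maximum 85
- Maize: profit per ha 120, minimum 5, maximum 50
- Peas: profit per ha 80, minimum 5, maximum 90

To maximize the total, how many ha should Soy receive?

Meeting every minimum uses 15+15+5+5+5 = 45 ha, leaving 100.
Order the crops by profit per ha: Sunflower 210 > Maize 120 > Soy 100 > Peas 80 > Barley 70.
Give Sunflower 35 more to hit its cap of 50 → 65 left.
Maize takes 45 more to reach its cap of 50 → 20 left.
Soy has room for 80 more but only 20 remain, so it gets 25.

25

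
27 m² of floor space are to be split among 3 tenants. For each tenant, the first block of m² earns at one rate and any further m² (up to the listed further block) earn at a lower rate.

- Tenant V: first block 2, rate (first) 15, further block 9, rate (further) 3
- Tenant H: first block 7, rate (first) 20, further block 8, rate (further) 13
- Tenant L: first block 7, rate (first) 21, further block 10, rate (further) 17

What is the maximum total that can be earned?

Rank every tier by rate: Tenant L/first 21 > Tenant H/first 20 > Tenant L/second 17 > Tenant V/first 15 > Tenant H/second 13 > Tenant V/second 3.
Fill Tenant L first block (7 at 21) → 20 left.
Tenant H first at 20: fill all 7 → 13 left.
Fill Tenant L second block (10 at 17) → 3 left.
Tenant V/first (15): +2 → 1 left.
1 remain; put them into Tenant H second at 13.
Total = 21×7 + 20×7 + 17×10 + 15×2 + 13×1 = 500.

500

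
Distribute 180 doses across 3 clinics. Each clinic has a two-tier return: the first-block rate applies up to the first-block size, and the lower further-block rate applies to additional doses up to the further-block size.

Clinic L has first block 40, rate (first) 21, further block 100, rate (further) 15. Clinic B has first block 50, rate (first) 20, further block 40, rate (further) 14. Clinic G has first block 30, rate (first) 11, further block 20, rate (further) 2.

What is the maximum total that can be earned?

3190

Order all 6 blocks by rate: Clinic L/T1 21 > Clinic B/T1 20 > Clinic L/T2 15 > Clinic B/T2 14 > Clinic G/T1 11 > Clinic G/T2 2.
Clinic L T1 at 21: fill all 40 — 140 left.
Clinic B/T1 (20): +50 — 90 left.
90 remain; put them into Clinic L T2 at 15.
Total = 21×40 + 20×50 + 15×90 = 3190.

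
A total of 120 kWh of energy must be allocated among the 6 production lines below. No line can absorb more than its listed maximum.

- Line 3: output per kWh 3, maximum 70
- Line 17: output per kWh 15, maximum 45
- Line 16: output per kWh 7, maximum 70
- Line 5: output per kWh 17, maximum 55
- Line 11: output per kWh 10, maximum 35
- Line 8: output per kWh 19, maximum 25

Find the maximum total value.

Highest output per kWh first: Line 8 19 > Line 5 17 > Line 17 15 > Line 11 10 > Line 16 7 > Line 3 3.
Line 8 takes 25 to reach its cap of 25 ; 95 left.
Give Line 5 55 to hit its cap of 55 ; 40 left.
Line 17 has room for 45 but only 40 remain, so it gets 40.
Total = 15×40 + 17×55 + 19×25 = 2010.

2010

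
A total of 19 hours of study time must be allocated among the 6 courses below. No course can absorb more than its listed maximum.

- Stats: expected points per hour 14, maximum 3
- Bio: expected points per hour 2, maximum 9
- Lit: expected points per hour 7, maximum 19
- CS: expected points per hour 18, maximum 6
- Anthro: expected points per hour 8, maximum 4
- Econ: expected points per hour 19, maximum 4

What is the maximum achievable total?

Highest expected points per hour first: Econ 19 > CS 18 > Stats 14 > Anthro 8 > Lit 7 > Bio 2.
Econ takes 4 to reach its cap of 4 → 15 left.
CS: +6 to 6 (cap) → 9 left.
Give Stats 3 to hit its cap of 3 → 6 left.
Anthro: +4 to 4 (cap) → 2 left.
Lit has room for 19 but only 2 remain, so it gets 2.
Total = 14×3 + 7×2 + 18×6 + 8×4 + 19×4 = 272.

272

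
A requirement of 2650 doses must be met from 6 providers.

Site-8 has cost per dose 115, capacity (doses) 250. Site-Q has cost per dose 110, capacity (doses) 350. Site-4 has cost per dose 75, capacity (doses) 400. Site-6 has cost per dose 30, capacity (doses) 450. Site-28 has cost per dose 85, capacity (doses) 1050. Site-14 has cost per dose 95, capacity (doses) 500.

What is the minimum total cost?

207750

Use providers in increasing cost order.
Site-6 at 30: take all 450 doses → 2200 still needed.
Site-4 (75): use full 400 → 1800 doses to go.
Take 1050 from Site-28 at 85 → need 750 more.
Take 500 from Site-14 at 95 → need 250 more.
Take 250 from Site-Q at 110 to finish.
Site-8: unused.
Cost = 450×30 + 400×75 + 1050×85 + 500×95 + 250×110 = 207750.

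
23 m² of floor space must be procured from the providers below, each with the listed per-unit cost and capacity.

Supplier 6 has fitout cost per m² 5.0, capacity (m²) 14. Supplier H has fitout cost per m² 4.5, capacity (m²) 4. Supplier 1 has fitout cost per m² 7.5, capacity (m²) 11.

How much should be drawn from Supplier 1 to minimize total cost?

5

Use providers in increasing cost order.
Supplier H at 4.5: take all 4 m² ; 19 still needed.
Take 14 from Supplier 6 at 5.0 ; need 5 more.
Supplier 1 at 7.5: take 5 of its 11 ; requirement met.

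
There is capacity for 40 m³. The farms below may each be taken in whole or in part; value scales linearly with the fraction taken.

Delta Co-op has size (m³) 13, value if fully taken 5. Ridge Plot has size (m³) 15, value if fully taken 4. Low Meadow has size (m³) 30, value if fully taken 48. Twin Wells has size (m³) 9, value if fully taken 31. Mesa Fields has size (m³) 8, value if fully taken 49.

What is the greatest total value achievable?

116.8

Best value per unit of size first: Mesa Fields 49/8≈6.12, Twin Wells 31/9≈3.44, Low Meadow 48/30≈1.6, Delta Co-op 5/13≈0.385, Ridge Plot 4/15≈0.267.
Mesa Fields: take in full, 8 m³ for value 49 — 32 left.
Take all of Twin Wells (9 m³, value 31) — 23 m³ left.
Only 23 m³ remain; take 23/30 of Low Meadow for value 48×23/30 = 36.8.
Total value = 116.8.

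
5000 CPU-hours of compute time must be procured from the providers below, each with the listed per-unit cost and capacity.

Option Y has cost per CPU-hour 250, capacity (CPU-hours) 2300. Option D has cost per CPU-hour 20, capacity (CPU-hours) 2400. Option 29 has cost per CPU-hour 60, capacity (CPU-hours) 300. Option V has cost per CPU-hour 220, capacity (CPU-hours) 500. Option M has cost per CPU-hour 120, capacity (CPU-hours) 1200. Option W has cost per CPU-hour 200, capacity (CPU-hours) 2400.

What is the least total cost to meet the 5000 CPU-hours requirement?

430000

Cheapest first:
Option D (20): use full 2400 → 2600 CPU-hours to go.
Take 300 from Option 29 at 60 → need 2300 more.
Take 1200 from Option M at 120 → need 1100 more.
Take 1100 from Option W at 200 to finish.
Option V, Option Y: unused.
Cost = 2400×20 + 300×60 + 1200×120 + 1100×200 = 430000.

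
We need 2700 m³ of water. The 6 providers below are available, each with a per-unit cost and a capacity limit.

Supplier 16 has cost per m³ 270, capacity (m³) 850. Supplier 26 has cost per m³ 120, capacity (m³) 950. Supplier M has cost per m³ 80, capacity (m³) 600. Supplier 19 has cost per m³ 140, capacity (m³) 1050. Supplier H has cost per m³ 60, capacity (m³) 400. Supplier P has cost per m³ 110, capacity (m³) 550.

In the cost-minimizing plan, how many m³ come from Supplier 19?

200

Fill from the cheapest provider first.
Supplier H at 60: take all 400 m³ → 2300 still needed.
Supplier M (80): use full 600 → 1700 m³ to go.
Supplier P at 110: take all 550 m³ → 1150 still needed.
Take 950 from Supplier 26 at 120 → need 200 more.
Supplier 19 (140): take the remaining 200 → done.
Supplier 16: unused.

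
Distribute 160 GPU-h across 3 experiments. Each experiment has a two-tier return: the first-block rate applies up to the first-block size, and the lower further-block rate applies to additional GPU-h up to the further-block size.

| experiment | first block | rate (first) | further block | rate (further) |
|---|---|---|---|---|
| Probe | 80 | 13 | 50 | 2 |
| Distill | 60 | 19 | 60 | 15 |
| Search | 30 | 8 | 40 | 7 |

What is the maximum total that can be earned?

Rank every tier by rate: Distill/tier1 19 > Distill/tier2 15 > Probe/tier1 13 > Search/tier1 8 > Search/tier2 7 > Probe/tier2 2.
Distill tier1 at 19: fill all 60 — 100 left.
Distill tier2 at 15: fill all 60 — 40 left.
Probe tier1 at 13: only 40 left, fill 40.
Total = 19×60 + 15×60 + 13×40 = 2560.

2560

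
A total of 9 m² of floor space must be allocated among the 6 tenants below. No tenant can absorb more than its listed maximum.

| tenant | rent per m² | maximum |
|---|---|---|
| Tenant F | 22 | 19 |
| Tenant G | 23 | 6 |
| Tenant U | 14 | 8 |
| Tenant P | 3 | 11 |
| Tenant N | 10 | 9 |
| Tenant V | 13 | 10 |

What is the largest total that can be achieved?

204

Highest rent per m² first: Tenant G 23 > Tenant F 22 > Tenant U 14 > Tenant V 13 > Tenant N 10 > Tenant P 3.
Tenant G takes 6 to reach its cap of 6 — 3 left.
Tenant F has room for 19 but only 3 remain, so it gets 3.
Total = 22×3 + 23×6 = 204.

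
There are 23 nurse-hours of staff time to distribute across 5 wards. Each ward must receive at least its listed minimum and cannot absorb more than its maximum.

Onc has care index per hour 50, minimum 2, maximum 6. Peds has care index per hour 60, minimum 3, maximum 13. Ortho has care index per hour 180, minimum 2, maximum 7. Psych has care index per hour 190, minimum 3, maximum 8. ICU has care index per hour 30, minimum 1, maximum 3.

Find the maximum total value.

3210

Meeting every minimum uses 2+3+2+3+1 = 11 nurse-hours, leaving 12.
Rank by care index per hour: Psych 190 > Ortho 180 > Peds 60 > Onc 50 > ICU 30.
Psych takes 5 more to reach its cap of 8 ; 7 left.
Ortho: +5 to 7 (cap) ; 2 left.
Peds: +2 (room for 10) → 5. Pool exhausted.
Total = 50×2 + 60×5 + 180×7 + 190×8 + 30×1 = 3210.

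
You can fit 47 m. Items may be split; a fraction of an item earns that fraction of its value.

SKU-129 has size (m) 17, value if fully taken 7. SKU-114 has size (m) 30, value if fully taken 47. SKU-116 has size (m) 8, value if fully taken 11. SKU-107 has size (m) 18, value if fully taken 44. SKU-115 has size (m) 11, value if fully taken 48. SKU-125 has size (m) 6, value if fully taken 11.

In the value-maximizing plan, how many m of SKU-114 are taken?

Best value per unit of size first: SKU-115 48/11≈4.36, SKU-107 44/18≈2.44, SKU-125 11/6≈1.83, SKU-114 47/30≈1.57, SKU-116 11/8≈1.38, SKU-129 7/17≈0.412.
Take all of SKU-115 (11 m, value 48) — 36 m left.
All 18 m of SKU-107 fit (value 44) — 18 remain.
Take all of SKU-125 (6 m, value 11) — 12 m left.
Only 12 m remain; take 12/30 of SKU-114 for value 47×12/30 = 18.8.

12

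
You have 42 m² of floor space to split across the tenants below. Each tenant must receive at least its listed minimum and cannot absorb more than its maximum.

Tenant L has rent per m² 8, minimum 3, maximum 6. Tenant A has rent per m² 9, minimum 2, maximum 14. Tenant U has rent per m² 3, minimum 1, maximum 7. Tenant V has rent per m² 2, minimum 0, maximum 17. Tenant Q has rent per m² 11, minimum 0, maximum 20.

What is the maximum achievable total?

400

Meeting every minimum uses 3+2+1+0+0 = 6 m², leaving 36.
Rank by rent per m²: Tenant Q 11 > Tenant A 9 > Tenant L 8 > Tenant U 3 > Tenant V 2.
Tenant Q takes 20 more to reach its cap of 20 → 16 left.
Give Tenant A 12 more to hit its cap of 14 → 4 left.
Give Tenant L 3 more to hit its cap of 6 → 1 left.
Only 1 left; Tenant U takes them to reach 2.
Total = 8×6 + 9×14 + 3×2 + 11×20 = 400.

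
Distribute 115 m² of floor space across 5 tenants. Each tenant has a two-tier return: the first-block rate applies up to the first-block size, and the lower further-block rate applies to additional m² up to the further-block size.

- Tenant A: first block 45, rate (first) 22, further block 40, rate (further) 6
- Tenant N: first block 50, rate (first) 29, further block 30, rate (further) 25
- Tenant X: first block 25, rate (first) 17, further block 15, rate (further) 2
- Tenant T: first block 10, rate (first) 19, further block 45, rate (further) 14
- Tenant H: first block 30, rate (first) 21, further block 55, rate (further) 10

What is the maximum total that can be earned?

2970

Order all 10 blocks by rate: Tenant N/tier1 29 > Tenant N/tier2 25 > Tenant A/tier1 22 > Tenant H/tier1 21 > Tenant T/tier1 19 > Tenant X/tier1 17 > Tenant T/tier2 14 > Tenant H/tier2 10 > Tenant A/tier2 6 > Tenant X/tier2 2.
Tenant N tier1 at 29: fill all 50 — 65 left.
Tenant N/tier2 (25): +30 — 35 left.
35 remain; put them into Tenant A tier1 at 22.
Total = 29×50 + 25×30 + 22×35 = 2970.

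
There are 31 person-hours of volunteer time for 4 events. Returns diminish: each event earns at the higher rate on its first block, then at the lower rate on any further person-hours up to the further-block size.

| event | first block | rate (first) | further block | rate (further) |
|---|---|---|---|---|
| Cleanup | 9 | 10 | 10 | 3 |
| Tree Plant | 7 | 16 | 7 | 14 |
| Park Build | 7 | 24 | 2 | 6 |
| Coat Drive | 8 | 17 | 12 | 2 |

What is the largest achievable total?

Rank every tier by rate: Park Build/first 24 > Coat Drive/first 17 > Tree Plant/first 16 > Tree Plant/second 14 > Cleanup/first 10 > Park Build/second 6 > Cleanup/second 3 > Coat Drive/second 2.
Park Build first at 24: fill all 7 → 24 left.
Coat Drive/first (17): +8 → 16 left.
Tree Plant/first (16): +7 → 9 left.
Fill Tree Plant second block (7 at 14) → 2 left.
Cleanup first at 10: only 2 left, fill 2.
Total = 24×7 + 17×8 + 16×7 + 14×7 + 10×2 = 534.

534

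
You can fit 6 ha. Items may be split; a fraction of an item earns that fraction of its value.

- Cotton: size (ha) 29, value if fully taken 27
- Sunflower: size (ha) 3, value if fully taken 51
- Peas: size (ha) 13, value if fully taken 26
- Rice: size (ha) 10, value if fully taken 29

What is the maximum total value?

59.7

Best value per unit of size first: Sunflower 51/3≈17, Rice 29/10≈2.9, Peas 26/13≈2, Cotton 27/29≈0.931.
All 3 ha of Sunflower fit (value 51) — 3 remain.
Fill the last 3 ha with part of Rice: 3/10 of it earns 8.7.
Total value = 59.7.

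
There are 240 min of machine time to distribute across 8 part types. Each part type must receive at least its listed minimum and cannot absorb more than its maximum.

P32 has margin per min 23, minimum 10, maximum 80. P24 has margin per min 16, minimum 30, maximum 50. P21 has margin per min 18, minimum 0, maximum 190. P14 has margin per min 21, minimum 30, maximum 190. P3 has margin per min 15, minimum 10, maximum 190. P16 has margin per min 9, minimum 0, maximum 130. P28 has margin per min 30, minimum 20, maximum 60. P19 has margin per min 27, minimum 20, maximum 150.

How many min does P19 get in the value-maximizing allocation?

Meeting every minimum uses 10+30+0+30+10+0+20+20 = 120 min, leaving 120.
Rank by margin per min: P28 30 > P19 27 > P32 23 > P14 21 > P21 18 > P24 16 > P3 15 > P16 9.
P28 takes 40 more to reach its cap of 60 ; 80 left.
Only 80 left; P19 takes them to reach 100.

100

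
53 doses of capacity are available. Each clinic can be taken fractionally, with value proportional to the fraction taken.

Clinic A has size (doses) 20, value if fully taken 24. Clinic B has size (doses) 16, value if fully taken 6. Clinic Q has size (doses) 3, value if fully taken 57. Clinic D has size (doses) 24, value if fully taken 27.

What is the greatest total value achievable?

Rank by value-to-size ratio: Clinic Q 57/3≈19, Clinic A 24/20≈1.2, Clinic D 27/24≈1.12, Clinic B 6/16≈0.375.
Clinic Q: take in full, 3 doses for value 57 → 50 left.
All 20 doses of Clinic A fit (value 24) → 30 remain.
All 24 doses of Clinic D fit (value 27) → 6 remain.
Only 6 doses remain; take 6/16 of Clinic B for value 6×6/16 = 2.25.
Total value = 110.25.

110.25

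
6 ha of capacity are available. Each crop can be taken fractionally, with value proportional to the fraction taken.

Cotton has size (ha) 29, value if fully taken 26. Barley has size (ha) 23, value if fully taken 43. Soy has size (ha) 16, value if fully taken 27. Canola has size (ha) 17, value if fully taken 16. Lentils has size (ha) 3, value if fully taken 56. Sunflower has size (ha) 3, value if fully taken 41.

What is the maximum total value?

97

Best value per unit of size first: Lentils 56/3≈18.7, Sunflower 41/3≈13.7, Barley 43/23≈1.87, Soy 27/16≈1.69, Canola 16/17≈0.941, Cotton 26/29≈0.897.
Lentils: take in full, 3 ha for value 56 ; 3 left.
All 3 ha of Sunflower fit (value 41) ; 0 remain.
Total value = 97.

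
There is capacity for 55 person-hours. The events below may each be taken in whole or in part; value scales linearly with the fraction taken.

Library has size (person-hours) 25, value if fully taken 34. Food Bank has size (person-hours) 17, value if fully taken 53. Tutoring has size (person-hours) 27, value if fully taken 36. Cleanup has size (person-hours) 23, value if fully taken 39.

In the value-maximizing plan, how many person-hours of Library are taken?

15

Rank by value-to-size ratio: Food Bank 53/17≈3.12, Cleanup 39/23≈1.7, Library 34/25≈1.36, Tutoring 36/27≈1.33.
Take all of Food Bank (17 person-hours, value 53) — 38 person-hours left.
Take all of Cleanup (23 person-hours, value 39) — 15 person-hours left.
Fill the last 15 person-hours with part of Library: 15/25 of it earns 20.4.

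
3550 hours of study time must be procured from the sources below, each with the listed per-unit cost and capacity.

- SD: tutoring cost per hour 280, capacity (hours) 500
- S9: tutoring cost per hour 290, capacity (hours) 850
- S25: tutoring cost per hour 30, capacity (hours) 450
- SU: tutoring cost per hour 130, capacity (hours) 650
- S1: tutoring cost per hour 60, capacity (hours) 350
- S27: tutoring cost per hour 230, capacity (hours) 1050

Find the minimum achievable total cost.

Cheapest first:
Take 450 from S25 at 30 → need 3100 more.
S1 (60): use full 350 → 2750 hours to go.
SU (130): use full 650 → 2100 hours to go.
S27 (230): use full 1050 → 1050 hours to go.
Take 500 from SD at 280 → need 550 more.
S9 at 290: take 550 of its 850 → requirement met.
Cost = 450×30 + 350×60 + 650×130 + 1050×230 + 500×280 + 550×290 = 660000.

660000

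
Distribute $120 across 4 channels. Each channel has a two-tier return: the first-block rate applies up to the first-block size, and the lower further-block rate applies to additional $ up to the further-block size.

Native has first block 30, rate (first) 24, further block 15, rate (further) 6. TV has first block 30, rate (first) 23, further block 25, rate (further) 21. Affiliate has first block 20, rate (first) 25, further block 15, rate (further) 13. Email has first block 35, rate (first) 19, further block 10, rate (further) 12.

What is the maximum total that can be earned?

2720

Rank every tier by rate: Affiliate/T1 25 > Native/T1 24 > TV/T1 23 > TV/T2 21 > Email/T1 19 > Affiliate/T2 13 > Email/T2 12 > Native/T2 6.
Affiliate/T1 (25): +20 → 100 left.
Native T1 at 24: fill all 30 → 70 left.
TV/T1 (23): +30 → 40 left.
TV T2 at 21: fill all 25 → 15 left.
15 remain; put them into Email T1 at 19.
Total = 25×20 + 24×30 + 23×30 + 21×25 + 19×15 = 2720.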